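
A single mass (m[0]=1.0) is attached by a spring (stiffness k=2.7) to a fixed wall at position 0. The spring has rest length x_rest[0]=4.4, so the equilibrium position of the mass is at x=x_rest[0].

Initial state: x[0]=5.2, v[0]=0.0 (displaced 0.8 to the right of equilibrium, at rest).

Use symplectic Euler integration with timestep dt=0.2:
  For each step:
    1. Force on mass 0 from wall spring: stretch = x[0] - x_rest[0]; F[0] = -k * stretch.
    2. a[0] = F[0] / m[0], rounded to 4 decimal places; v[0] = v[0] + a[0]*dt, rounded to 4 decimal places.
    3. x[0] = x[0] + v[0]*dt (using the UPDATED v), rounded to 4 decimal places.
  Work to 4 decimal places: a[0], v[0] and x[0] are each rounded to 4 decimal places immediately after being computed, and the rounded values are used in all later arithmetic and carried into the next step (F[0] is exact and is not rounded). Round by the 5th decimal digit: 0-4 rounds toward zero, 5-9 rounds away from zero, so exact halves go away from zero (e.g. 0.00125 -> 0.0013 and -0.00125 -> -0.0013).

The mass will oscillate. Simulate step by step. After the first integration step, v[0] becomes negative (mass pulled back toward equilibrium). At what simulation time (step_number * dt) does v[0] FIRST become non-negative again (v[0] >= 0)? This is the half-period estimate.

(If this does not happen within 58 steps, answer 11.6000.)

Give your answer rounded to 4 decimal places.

Answer: 2.0000

Derivation:
Step 0: x=[5.2000] v=[0.0000]
Step 1: x=[5.1136] v=[-0.4320]
Step 2: x=[4.9501] v=[-0.8173]
Step 3: x=[4.7272] v=[-1.1144]
Step 4: x=[4.4690] v=[-1.2911]
Step 5: x=[4.2033] v=[-1.3284]
Step 6: x=[3.9589] v=[-1.2222]
Step 7: x=[3.7621] v=[-0.9840]
Step 8: x=[3.6342] v=[-0.6395]
Step 9: x=[3.5890] v=[-0.2260]
Step 10: x=[3.6314] v=[0.2119]
First v>=0 after going negative at step 10, time=2.0000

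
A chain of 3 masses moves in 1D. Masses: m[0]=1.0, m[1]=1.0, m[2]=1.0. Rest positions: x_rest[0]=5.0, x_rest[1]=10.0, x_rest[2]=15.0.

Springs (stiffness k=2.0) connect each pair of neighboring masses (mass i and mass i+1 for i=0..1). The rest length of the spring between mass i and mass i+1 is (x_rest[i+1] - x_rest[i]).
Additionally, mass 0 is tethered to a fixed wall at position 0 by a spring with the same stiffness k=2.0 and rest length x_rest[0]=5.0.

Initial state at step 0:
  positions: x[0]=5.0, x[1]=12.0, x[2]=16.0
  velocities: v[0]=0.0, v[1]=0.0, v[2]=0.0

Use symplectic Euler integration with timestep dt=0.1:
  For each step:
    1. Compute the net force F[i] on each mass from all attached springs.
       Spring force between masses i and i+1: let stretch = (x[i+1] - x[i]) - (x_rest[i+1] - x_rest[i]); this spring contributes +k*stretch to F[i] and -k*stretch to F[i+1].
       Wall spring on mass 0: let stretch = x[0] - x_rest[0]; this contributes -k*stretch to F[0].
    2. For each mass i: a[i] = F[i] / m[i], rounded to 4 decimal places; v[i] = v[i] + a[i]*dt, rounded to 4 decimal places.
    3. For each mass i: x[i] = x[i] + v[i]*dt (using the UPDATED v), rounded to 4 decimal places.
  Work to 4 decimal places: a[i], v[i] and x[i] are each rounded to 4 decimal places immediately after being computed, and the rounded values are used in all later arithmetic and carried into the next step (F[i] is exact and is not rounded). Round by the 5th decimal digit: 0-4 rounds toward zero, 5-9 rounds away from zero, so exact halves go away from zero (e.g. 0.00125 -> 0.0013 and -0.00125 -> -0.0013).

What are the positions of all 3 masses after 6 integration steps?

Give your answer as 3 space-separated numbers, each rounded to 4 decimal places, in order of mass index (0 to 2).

Step 0: x=[5.0000 12.0000 16.0000] v=[0.0000 0.0000 0.0000]
Step 1: x=[5.0400 11.9400 16.0200] v=[0.4000 -0.6000 0.2000]
Step 2: x=[5.1172 11.8236 16.0584] v=[0.7720 -1.1640 0.3840]
Step 3: x=[5.2262 11.6578 16.1121] v=[1.0898 -1.6583 0.5370]
Step 4: x=[5.3593 11.4524 16.1767] v=[1.3309 -2.0538 0.6461]
Step 5: x=[5.5071 11.2196 16.2468] v=[1.4777 -2.3276 0.7012]
Step 6: x=[5.6590 10.9731 16.3164] v=[1.5188 -2.4647 0.6958]

Answer: 5.6590 10.9731 16.3164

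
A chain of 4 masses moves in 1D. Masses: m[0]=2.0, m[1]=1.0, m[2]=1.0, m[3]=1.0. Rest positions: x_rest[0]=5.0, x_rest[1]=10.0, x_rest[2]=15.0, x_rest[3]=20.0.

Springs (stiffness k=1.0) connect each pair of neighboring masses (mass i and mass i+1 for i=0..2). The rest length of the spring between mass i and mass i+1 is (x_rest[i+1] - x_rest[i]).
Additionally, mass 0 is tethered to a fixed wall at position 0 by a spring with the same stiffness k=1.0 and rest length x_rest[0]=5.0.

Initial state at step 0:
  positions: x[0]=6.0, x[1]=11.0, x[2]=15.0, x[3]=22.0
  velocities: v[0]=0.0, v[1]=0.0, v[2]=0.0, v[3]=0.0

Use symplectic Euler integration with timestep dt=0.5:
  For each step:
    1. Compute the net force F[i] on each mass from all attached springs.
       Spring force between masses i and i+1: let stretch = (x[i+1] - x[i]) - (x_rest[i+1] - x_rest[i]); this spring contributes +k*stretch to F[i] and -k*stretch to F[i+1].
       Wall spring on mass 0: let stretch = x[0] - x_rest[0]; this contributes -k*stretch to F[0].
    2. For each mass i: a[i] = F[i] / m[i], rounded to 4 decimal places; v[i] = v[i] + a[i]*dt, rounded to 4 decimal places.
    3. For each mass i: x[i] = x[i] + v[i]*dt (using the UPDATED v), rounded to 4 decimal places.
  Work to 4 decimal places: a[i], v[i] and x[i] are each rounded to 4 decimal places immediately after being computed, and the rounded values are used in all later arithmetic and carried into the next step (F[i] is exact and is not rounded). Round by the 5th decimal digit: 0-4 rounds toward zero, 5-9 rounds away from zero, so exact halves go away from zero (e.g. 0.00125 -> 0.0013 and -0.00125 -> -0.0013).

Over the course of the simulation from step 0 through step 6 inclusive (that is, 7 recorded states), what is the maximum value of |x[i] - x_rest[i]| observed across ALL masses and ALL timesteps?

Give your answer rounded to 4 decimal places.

Step 0: x=[6.0000 11.0000 15.0000 22.0000] v=[0.0000 0.0000 0.0000 0.0000]
Step 1: x=[5.8750 10.7500 15.7500 21.5000] v=[-0.2500 -0.5000 1.5000 -1.0000]
Step 2: x=[5.6250 10.5313 16.6875 20.8125] v=[-0.5000 -0.4375 1.8750 -1.3750]
Step 3: x=[5.2852 10.6251 17.1172 20.3438] v=[-0.6797 0.1875 0.8594 -0.9375]
Step 4: x=[4.9522 11.0069 16.7305 20.3184] v=[-0.6660 0.7636 -0.7734 -0.0508]
Step 5: x=[4.7570 11.3060 15.8099 20.6461] v=[-0.3904 0.5981 -1.8413 0.6553]
Step 6: x=[4.7858 11.0938 14.9723 21.0147] v=[0.0576 -0.4245 -1.6752 0.7372]
Max displacement = 2.1172

Answer: 2.1172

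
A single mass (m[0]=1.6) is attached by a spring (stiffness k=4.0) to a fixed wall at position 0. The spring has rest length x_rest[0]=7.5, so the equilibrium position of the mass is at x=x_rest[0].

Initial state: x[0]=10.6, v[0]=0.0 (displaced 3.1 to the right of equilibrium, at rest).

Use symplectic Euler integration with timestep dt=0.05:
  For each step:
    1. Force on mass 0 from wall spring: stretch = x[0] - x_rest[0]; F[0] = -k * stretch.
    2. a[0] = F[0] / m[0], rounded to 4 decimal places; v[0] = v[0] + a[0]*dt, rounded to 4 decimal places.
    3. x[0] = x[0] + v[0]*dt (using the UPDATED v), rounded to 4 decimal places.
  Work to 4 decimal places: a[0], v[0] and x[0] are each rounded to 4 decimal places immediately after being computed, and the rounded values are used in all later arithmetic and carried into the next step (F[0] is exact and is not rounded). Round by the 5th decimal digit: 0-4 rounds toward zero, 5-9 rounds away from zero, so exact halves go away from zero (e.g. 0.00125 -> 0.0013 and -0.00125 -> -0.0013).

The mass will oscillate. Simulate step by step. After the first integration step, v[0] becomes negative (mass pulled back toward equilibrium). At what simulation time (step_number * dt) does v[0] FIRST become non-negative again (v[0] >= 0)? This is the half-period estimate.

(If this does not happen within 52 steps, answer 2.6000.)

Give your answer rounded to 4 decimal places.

Step 0: x=[10.6000] v=[0.0000]
Step 1: x=[10.5806] v=[-0.3875]
Step 2: x=[10.5420] v=[-0.7726]
Step 3: x=[10.4844] v=[-1.1529]
Step 4: x=[10.4081] v=[-1.5260]
Step 5: x=[10.3136] v=[-1.8895]
Step 6: x=[10.2015] v=[-2.2412]
Step 7: x=[10.0726] v=[-2.5789]
Step 8: x=[9.9276] v=[-2.9005]
Step 9: x=[9.7674] v=[-3.2040]
Step 10: x=[9.5930] v=[-3.4874]
Step 11: x=[9.4056] v=[-3.7490]
Step 12: x=[9.2062] v=[-3.9872]
Step 13: x=[8.9962] v=[-4.2005]
Step 14: x=[8.7768] v=[-4.3875]
Step 15: x=[8.5494] v=[-4.5471]
Step 16: x=[8.3155] v=[-4.6783]
Step 17: x=[8.0765] v=[-4.7802]
Step 18: x=[7.8339] v=[-4.8523]
Step 19: x=[7.5892] v=[-4.8940]
Step 20: x=[7.3439] v=[-4.9052]
Step 21: x=[7.0996] v=[-4.8857]
Step 22: x=[6.8578] v=[-4.8357]
Step 23: x=[6.6200] v=[-4.7554]
Step 24: x=[6.3877] v=[-4.6454]
Step 25: x=[6.1624] v=[-4.5064]
Step 26: x=[5.9454] v=[-4.3392]
Step 27: x=[5.7382] v=[-4.1449]
Step 28: x=[5.5420] v=[-3.9247]
Step 29: x=[5.3580] v=[-3.6800]
Step 30: x=[5.1874] v=[-3.4123]
Step 31: x=[5.0312] v=[-3.1232]
Step 32: x=[4.8905] v=[-2.8146]
Step 33: x=[4.7661] v=[-2.4884]
Step 34: x=[4.6588] v=[-2.1467]
Step 35: x=[4.5692] v=[-1.7916]
Step 36: x=[4.4979] v=[-1.4253]
Step 37: x=[4.4454] v=[-1.0500]
Step 38: x=[4.4120] v=[-0.6682]
Step 39: x=[4.3979] v=[-0.2822]
Step 40: x=[4.4032] v=[0.1056]
First v>=0 after going negative at step 40, time=2.0000

Answer: 2.0000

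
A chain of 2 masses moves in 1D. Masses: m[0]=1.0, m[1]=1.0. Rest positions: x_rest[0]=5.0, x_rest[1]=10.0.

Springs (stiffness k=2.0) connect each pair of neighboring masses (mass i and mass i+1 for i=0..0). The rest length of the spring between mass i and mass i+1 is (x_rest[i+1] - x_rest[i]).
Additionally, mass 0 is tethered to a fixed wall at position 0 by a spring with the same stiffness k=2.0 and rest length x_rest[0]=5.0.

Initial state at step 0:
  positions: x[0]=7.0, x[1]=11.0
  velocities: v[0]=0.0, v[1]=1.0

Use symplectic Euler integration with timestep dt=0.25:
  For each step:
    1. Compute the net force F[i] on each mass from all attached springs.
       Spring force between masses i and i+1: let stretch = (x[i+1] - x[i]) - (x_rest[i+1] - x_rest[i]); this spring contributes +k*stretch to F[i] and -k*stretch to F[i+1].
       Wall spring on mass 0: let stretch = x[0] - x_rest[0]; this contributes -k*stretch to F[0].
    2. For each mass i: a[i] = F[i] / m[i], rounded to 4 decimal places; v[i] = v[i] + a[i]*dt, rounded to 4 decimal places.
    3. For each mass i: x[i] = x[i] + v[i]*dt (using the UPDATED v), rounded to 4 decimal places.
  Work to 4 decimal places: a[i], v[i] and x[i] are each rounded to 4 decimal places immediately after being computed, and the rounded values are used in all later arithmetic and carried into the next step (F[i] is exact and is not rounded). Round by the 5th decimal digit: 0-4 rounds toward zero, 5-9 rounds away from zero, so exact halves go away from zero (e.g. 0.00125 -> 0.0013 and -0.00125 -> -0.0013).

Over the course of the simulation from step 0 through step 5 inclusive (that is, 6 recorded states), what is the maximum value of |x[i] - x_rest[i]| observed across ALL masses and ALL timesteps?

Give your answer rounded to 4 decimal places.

Answer: 2.1879

Derivation:
Step 0: x=[7.0000 11.0000] v=[0.0000 1.0000]
Step 1: x=[6.6250 11.3750] v=[-1.5000 1.5000]
Step 2: x=[6.0156 11.7813] v=[-2.4375 1.6250]
Step 3: x=[5.3750 12.0919] v=[-2.5625 1.2422]
Step 4: x=[4.9021 12.1879] v=[-1.8916 0.3838]
Step 5: x=[4.7272 11.9981] v=[-0.6998 -0.7591]
Max displacement = 2.1879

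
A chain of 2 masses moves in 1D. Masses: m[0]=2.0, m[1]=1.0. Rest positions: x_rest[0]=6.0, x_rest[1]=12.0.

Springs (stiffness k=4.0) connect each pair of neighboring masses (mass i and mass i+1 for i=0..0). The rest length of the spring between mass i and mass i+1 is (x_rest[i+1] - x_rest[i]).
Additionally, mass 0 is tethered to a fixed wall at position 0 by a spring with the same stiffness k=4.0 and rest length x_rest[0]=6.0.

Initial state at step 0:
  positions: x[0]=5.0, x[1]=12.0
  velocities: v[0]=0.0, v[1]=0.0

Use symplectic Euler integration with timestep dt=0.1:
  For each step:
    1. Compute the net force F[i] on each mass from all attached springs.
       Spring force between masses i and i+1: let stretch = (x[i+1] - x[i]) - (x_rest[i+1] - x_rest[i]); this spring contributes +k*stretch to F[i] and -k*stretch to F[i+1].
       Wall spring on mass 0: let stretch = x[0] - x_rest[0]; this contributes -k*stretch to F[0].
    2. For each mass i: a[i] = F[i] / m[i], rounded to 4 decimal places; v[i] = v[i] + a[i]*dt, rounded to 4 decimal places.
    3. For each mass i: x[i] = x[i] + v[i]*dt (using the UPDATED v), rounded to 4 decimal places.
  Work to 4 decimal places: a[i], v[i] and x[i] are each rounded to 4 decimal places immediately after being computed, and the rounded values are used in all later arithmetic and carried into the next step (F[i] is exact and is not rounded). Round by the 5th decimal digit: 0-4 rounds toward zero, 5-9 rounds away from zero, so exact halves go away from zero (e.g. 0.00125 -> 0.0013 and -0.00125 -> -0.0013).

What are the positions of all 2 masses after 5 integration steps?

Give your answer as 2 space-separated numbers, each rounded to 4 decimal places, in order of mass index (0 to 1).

Answer: 5.5205 11.5059

Derivation:
Step 0: x=[5.0000 12.0000] v=[0.0000 0.0000]
Step 1: x=[5.0400 11.9600] v=[0.4000 -0.4000]
Step 2: x=[5.1176 11.8832] v=[0.7760 -0.7680]
Step 3: x=[5.2282 11.7758] v=[1.1056 -1.0742]
Step 4: x=[5.3652 11.6465] v=[1.3695 -1.2932]
Step 5: x=[5.5205 11.5059] v=[1.5527 -1.4057]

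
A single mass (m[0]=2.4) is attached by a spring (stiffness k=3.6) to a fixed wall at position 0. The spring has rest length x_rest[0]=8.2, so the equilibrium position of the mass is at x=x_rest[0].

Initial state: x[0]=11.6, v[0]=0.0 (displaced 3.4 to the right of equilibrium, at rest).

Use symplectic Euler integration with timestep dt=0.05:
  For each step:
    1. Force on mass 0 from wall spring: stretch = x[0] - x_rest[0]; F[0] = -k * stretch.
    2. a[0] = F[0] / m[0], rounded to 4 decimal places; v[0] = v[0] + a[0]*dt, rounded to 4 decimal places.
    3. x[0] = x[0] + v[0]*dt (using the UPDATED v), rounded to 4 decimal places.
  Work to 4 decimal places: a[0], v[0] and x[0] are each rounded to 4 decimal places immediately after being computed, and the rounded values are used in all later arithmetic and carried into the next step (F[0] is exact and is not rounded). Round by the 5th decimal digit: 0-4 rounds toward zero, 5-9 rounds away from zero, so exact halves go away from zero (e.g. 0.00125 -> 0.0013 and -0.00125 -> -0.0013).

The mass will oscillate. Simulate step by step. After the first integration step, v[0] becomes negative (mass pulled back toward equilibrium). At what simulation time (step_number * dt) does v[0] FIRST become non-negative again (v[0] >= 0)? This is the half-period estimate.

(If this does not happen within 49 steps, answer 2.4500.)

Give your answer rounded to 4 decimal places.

Answer: 2.4500

Derivation:
Step 0: x=[11.6000] v=[0.0000]
Step 1: x=[11.5873] v=[-0.2550]
Step 2: x=[11.5618] v=[-0.5091]
Step 3: x=[11.5237] v=[-0.7612]
Step 4: x=[11.4732] v=[-1.0105]
Step 5: x=[11.4104] v=[-1.2560]
Step 6: x=[11.3356] v=[-1.4968]
Step 7: x=[11.2490] v=[-1.7320]
Step 8: x=[11.1510] v=[-1.9607]
Step 9: x=[11.0419] v=[-2.1820]
Step 10: x=[10.9221] v=[-2.3951]
Step 11: x=[10.7921] v=[-2.5993]
Step 12: x=[10.6524] v=[-2.7937]
Step 13: x=[10.5035] v=[-2.9776]
Step 14: x=[10.3460] v=[-3.1504]
Step 15: x=[10.1804] v=[-3.3114]
Step 16: x=[10.0074] v=[-3.4599]
Step 17: x=[9.8276] v=[-3.5955]
Step 18: x=[9.6417] v=[-3.7176]
Step 19: x=[9.4504] v=[-3.8257]
Step 20: x=[9.2544] v=[-3.9195]
Step 21: x=[9.0545] v=[-3.9986]
Step 22: x=[8.8514] v=[-4.0627]
Step 23: x=[8.6458] v=[-4.1116]
Step 24: x=[8.4386] v=[-4.1450]
Step 25: x=[8.2305] v=[-4.1629]
Step 26: x=[8.0222] v=[-4.1652]
Step 27: x=[7.8146] v=[-4.1519]
Step 28: x=[7.6085] v=[-4.1230]
Step 29: x=[7.4046] v=[-4.0786]
Step 30: x=[7.2037] v=[-4.0189]
Step 31: x=[7.0065] v=[-3.9442]
Step 32: x=[6.8138] v=[-3.8547]
Step 33: x=[6.6263] v=[-3.7507]
Step 34: x=[6.4447] v=[-3.6327]
Step 35: x=[6.2696] v=[-3.5011]
Step 36: x=[6.1018] v=[-3.3563]
Step 37: x=[5.9419] v=[-3.1989]
Step 38: x=[5.7904] v=[-3.0295]
Step 39: x=[5.6480] v=[-2.8488]
Step 40: x=[5.5151] v=[-2.6574]
Step 41: x=[5.3923] v=[-2.4560]
Step 42: x=[5.2800] v=[-2.2454]
Step 43: x=[5.1787] v=[-2.0264]
Step 44: x=[5.0887] v=[-1.7998]
Step 45: x=[5.0104] v=[-1.5665]
Step 46: x=[4.9440] v=[-1.3273]
Step 47: x=[4.8898] v=[-1.0831]
Step 48: x=[4.8481] v=[-0.8348]
Step 49: x=[4.8189] v=[-0.5834]
v[0] did not become non-negative within 49 steps; using fallback time=2.4500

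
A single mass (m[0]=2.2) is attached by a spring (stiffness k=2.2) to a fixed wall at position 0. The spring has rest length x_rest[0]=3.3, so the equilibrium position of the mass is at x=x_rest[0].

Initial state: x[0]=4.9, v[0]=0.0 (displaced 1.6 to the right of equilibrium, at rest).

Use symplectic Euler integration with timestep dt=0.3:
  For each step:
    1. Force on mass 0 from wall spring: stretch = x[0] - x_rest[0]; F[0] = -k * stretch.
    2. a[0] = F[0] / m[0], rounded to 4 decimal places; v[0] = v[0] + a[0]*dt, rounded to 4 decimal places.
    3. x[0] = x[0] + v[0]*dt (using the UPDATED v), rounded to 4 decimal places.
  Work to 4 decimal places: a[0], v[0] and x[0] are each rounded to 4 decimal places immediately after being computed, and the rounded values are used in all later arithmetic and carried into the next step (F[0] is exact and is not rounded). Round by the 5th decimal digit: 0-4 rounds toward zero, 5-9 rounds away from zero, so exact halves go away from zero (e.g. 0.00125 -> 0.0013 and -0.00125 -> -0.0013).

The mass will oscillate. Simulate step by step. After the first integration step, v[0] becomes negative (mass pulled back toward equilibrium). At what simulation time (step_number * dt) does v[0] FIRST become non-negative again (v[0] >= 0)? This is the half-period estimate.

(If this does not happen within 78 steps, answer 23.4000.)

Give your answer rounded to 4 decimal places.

Step 0: x=[4.9000] v=[0.0000]
Step 1: x=[4.7560] v=[-0.4800]
Step 2: x=[4.4810] v=[-0.9168]
Step 3: x=[4.0997] v=[-1.2711]
Step 4: x=[3.6464] v=[-1.5110]
Step 5: x=[3.1619] v=[-1.6149]
Step 6: x=[2.6899] v=[-1.5735]
Step 7: x=[2.2728] v=[-1.3905]
Step 8: x=[1.9481] v=[-1.0823]
Step 9: x=[1.7451] v=[-0.6767]
Step 10: x=[1.6820] v=[-0.2102]
Step 11: x=[1.7646] v=[0.2752]
First v>=0 after going negative at step 11, time=3.3000

Answer: 3.3000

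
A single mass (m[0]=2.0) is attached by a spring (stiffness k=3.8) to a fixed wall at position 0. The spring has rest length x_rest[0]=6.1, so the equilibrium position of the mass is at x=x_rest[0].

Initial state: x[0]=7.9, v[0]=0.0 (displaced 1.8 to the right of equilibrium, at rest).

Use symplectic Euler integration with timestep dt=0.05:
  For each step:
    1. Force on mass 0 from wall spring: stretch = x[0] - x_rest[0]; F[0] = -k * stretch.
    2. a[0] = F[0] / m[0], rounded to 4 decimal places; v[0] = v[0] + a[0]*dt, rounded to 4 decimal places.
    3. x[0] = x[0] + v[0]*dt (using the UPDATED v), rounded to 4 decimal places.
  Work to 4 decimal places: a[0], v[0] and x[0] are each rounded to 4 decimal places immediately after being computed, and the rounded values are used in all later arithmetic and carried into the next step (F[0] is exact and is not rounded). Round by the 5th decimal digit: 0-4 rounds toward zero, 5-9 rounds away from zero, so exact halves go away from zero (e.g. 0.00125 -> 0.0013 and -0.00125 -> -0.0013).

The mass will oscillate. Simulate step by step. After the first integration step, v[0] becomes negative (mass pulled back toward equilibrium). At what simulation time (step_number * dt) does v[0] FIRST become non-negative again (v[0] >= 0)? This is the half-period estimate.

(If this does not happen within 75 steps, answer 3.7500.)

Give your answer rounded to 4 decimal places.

Answer: 2.3000

Derivation:
Step 0: x=[7.9000] v=[0.0000]
Step 1: x=[7.8915] v=[-0.1710]
Step 2: x=[7.8744] v=[-0.3412]
Step 3: x=[7.8489] v=[-0.5098]
Step 4: x=[7.8151] v=[-0.6759]
Step 5: x=[7.7732] v=[-0.8388]
Step 6: x=[7.7233] v=[-0.9978]
Step 7: x=[7.6657] v=[-1.1520]
Step 8: x=[7.6007] v=[-1.3007]
Step 9: x=[7.5285] v=[-1.4433]
Step 10: x=[7.4496] v=[-1.5790]
Step 11: x=[7.3642] v=[-1.7072]
Step 12: x=[7.2728] v=[-1.8273]
Step 13: x=[7.1759] v=[-1.9387]
Step 14: x=[7.0739] v=[-2.0409]
Step 15: x=[6.9672] v=[-2.1334]
Step 16: x=[6.8564] v=[-2.2158]
Step 17: x=[6.7420] v=[-2.2877]
Step 18: x=[6.6246] v=[-2.3487]
Step 19: x=[6.5047] v=[-2.3985]
Step 20: x=[6.3829] v=[-2.4369]
Step 21: x=[6.2597] v=[-2.4638]
Step 22: x=[6.1358] v=[-2.4790]
Step 23: x=[6.0117] v=[-2.4824]
Step 24: x=[5.8880] v=[-2.4740]
Step 25: x=[5.7653] v=[-2.4539]
Step 26: x=[5.6442] v=[-2.4221]
Step 27: x=[5.5253] v=[-2.3788]
Step 28: x=[5.4091] v=[-2.3242]
Step 29: x=[5.2962] v=[-2.2586]
Step 30: x=[5.1871] v=[-2.1822]
Step 31: x=[5.0823] v=[-2.0955]
Step 32: x=[4.9824] v=[-1.9988]
Step 33: x=[4.8878] v=[-1.8926]
Step 34: x=[4.7989] v=[-1.7774]
Step 35: x=[4.7162] v=[-1.6538]
Step 36: x=[4.6401] v=[-1.5223]
Step 37: x=[4.5709] v=[-1.3836]
Step 38: x=[4.5090] v=[-1.2383]
Step 39: x=[4.4546] v=[-1.0872]
Step 40: x=[4.4081] v=[-0.9309]
Step 41: x=[4.3696] v=[-0.7702]
Step 42: x=[4.3393] v=[-0.6058]
Step 43: x=[4.3174] v=[-0.4385]
Step 44: x=[4.3039] v=[-0.2692]
Step 45: x=[4.2990] v=[-0.0986]
Step 46: x=[4.3026] v=[0.0725]
First v>=0 after going negative at step 46, time=2.3000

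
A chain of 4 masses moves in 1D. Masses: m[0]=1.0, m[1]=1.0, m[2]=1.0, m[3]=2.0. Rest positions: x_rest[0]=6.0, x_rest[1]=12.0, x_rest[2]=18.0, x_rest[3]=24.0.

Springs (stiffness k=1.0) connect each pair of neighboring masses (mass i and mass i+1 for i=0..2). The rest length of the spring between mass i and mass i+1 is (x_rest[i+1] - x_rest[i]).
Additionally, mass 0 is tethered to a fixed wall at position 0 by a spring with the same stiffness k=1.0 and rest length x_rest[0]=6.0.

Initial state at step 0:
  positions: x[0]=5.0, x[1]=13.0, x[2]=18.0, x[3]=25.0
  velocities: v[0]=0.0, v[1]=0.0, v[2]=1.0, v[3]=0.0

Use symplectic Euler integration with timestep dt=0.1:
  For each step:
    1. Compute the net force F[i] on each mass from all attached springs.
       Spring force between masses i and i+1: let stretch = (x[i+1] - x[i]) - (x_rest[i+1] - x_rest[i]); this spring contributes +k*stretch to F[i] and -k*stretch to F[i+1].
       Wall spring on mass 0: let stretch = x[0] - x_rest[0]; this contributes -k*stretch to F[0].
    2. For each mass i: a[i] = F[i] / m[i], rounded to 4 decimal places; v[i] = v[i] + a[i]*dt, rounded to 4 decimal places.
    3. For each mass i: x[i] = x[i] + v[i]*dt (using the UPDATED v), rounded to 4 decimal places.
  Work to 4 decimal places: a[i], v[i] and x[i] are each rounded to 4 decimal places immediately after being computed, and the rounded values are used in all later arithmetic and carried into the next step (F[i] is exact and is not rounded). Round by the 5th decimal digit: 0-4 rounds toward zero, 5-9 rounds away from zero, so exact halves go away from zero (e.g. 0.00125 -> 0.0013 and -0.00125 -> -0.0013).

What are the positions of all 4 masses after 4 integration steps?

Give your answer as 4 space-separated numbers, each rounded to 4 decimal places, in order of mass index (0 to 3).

Step 0: x=[5.0000 13.0000 18.0000 25.0000] v=[0.0000 0.0000 1.0000 0.0000]
Step 1: x=[5.0300 12.9700 18.1200 24.9950] v=[0.3000 -0.3000 1.2000 -0.0500]
Step 2: x=[5.0891 12.9121 18.2573 24.9856] v=[0.5910 -0.5790 1.3725 -0.0938]
Step 3: x=[5.1755 12.8294 18.4084 24.9726] v=[0.8644 -0.8268 1.5108 -0.1302]
Step 4: x=[5.2867 12.7260 18.5693 24.9568] v=[1.1122 -1.0343 1.6093 -0.1584]

Answer: 5.2867 12.7260 18.5693 24.9568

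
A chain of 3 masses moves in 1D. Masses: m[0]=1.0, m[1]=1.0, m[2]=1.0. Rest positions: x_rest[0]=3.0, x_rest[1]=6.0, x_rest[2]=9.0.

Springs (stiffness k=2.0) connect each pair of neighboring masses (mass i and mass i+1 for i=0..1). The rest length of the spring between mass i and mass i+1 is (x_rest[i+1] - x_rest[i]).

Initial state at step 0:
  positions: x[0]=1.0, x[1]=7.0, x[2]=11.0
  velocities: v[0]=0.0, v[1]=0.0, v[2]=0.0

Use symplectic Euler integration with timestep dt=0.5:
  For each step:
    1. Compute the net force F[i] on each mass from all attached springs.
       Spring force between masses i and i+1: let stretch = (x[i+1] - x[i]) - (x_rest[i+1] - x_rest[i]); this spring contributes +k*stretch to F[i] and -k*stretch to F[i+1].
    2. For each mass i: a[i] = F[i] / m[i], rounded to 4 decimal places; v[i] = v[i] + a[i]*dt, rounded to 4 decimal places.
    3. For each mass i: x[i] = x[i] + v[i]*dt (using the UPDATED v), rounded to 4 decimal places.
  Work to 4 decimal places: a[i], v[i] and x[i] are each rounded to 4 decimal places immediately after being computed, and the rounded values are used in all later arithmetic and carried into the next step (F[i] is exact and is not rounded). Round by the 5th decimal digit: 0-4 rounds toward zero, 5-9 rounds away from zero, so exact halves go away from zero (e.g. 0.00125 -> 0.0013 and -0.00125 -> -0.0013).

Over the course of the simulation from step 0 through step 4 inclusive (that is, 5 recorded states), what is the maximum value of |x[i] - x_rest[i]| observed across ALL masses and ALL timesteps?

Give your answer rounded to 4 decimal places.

Answer: 2.1875

Derivation:
Step 0: x=[1.0000 7.0000 11.0000] v=[0.0000 0.0000 0.0000]
Step 1: x=[2.5000 6.0000 10.5000] v=[3.0000 -2.0000 -1.0000]
Step 2: x=[4.2500 5.5000 9.2500] v=[3.5000 -1.0000 -2.5000]
Step 3: x=[5.1250 6.2500 7.6250] v=[1.7500 1.5000 -3.2500]
Step 4: x=[5.0625 7.1250 6.8125] v=[-0.1250 1.7500 -1.6250]
Max displacement = 2.1875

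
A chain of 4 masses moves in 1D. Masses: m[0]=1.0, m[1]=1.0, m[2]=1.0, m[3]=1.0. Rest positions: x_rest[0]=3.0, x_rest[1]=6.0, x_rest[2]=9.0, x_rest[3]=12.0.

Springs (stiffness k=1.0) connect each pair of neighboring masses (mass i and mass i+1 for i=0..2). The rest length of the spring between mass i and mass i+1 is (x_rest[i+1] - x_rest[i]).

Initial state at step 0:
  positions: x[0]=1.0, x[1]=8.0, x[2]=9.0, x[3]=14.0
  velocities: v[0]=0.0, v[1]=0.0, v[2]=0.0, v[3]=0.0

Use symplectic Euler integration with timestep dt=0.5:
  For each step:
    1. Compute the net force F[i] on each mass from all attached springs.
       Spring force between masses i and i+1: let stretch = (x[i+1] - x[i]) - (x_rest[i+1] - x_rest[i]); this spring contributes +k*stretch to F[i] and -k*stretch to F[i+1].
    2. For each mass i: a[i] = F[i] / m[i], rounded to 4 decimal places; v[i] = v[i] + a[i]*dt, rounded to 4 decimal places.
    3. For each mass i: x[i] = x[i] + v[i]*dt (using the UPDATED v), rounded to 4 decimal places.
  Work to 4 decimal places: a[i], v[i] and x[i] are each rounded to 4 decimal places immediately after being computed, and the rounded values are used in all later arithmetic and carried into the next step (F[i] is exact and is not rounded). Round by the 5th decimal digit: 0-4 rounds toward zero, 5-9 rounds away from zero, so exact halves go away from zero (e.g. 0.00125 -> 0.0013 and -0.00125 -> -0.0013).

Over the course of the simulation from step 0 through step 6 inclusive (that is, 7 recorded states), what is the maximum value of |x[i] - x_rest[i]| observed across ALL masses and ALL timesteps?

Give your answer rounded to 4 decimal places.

Answer: 2.7091

Derivation:
Step 0: x=[1.0000 8.0000 9.0000 14.0000] v=[0.0000 0.0000 0.0000 0.0000]
Step 1: x=[2.0000 6.5000 10.0000 13.5000] v=[2.0000 -3.0000 2.0000 -1.0000]
Step 2: x=[3.3750 4.7500 11.0000 12.8750] v=[2.7500 -3.5000 2.0000 -1.2500]
Step 3: x=[4.3438 4.2188 10.9063 12.5313] v=[1.9375 -1.0625 -0.1875 -0.6875]
Step 4: x=[4.5313 5.3907 9.5469 12.5313] v=[0.3750 2.3438 -2.7188 0.0000]
Step 5: x=[4.1837 7.3868 7.8946 12.5352] v=[-0.6953 3.9922 -3.3047 0.0078]
Step 6: x=[3.8868 8.7091 7.2755 12.1290] v=[-0.5938 2.6446 -1.2383 -0.8125]
Max displacement = 2.7091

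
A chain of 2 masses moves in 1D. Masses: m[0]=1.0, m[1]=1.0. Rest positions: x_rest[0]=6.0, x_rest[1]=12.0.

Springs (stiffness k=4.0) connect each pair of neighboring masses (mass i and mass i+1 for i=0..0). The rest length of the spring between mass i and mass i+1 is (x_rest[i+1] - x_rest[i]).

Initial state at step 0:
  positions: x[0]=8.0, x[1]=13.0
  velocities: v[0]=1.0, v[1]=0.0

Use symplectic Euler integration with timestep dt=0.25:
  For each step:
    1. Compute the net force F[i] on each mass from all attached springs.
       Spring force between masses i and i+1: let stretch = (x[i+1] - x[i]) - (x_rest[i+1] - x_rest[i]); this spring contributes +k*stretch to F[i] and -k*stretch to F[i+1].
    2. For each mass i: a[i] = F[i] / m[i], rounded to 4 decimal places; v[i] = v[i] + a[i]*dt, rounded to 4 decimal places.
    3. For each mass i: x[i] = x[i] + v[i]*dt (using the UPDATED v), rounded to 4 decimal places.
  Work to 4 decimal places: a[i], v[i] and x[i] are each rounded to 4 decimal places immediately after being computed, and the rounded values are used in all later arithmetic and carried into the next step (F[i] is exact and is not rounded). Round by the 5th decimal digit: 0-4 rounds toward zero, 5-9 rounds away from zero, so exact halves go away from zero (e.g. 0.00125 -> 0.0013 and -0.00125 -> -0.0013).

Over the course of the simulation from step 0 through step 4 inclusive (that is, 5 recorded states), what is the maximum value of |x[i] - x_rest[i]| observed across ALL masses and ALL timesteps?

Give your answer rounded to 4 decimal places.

Step 0: x=[8.0000 13.0000] v=[1.0000 0.0000]
Step 1: x=[8.0000 13.2500] v=[0.0000 1.0000]
Step 2: x=[7.8125 13.6875] v=[-0.7500 1.7500]
Step 3: x=[7.5938 14.1563] v=[-0.8750 1.8750]
Step 4: x=[7.5157 14.4844] v=[-0.3125 1.3125]
Max displacement = 2.4844

Answer: 2.4844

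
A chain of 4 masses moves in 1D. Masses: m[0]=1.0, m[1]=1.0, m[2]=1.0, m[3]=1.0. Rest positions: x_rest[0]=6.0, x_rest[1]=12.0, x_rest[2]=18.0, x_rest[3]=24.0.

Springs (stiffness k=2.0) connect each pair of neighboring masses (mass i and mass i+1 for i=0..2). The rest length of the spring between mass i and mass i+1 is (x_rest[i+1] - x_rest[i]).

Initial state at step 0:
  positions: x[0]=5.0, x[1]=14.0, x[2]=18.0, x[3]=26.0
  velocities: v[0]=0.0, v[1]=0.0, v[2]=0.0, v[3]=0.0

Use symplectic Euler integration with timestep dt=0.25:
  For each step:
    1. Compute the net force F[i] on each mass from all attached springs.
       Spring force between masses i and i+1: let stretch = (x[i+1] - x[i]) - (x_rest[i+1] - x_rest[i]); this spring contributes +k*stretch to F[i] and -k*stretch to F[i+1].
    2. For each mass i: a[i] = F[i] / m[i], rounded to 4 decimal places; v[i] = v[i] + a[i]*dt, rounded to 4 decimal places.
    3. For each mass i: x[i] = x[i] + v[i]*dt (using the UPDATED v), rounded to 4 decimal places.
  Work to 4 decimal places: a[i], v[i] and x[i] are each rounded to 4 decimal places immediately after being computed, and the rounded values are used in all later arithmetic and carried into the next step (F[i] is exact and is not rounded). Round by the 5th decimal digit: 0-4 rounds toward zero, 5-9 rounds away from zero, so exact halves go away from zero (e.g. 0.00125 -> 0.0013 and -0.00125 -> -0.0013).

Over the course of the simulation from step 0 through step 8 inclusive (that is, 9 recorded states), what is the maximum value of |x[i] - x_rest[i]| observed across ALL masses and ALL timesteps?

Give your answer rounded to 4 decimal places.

Step 0: x=[5.0000 14.0000 18.0000 26.0000] v=[0.0000 0.0000 0.0000 0.0000]
Step 1: x=[5.3750 13.3750 18.5000 25.7500] v=[1.5000 -2.5000 2.0000 -1.0000]
Step 2: x=[6.0000 12.3906 19.2656 25.3438] v=[2.5000 -3.9375 3.0625 -1.6250]
Step 3: x=[6.6738 11.4668 19.9316 24.9278] v=[2.6953 -3.6953 2.6641 -1.6641]
Step 4: x=[7.1968 11.0020 20.1641 24.6373] v=[2.0918 -1.8594 0.9298 -1.1622]
Step 5: x=[7.4454 11.2068 19.8104 24.5376] v=[0.9944 0.8191 -1.4147 -0.3988]
Step 6: x=[7.4142 12.0169 18.9722 24.5970] v=[-0.1249 3.2402 -3.3529 0.2376]
Step 7: x=[7.2083 13.1210 17.9677 24.7033] v=[-0.8236 4.4165 -4.0182 0.4252]
Step 8: x=[6.9915 14.0919 17.1993 24.7177] v=[-0.8673 3.8835 -3.0738 0.0574]
Max displacement = 2.1641

Answer: 2.1641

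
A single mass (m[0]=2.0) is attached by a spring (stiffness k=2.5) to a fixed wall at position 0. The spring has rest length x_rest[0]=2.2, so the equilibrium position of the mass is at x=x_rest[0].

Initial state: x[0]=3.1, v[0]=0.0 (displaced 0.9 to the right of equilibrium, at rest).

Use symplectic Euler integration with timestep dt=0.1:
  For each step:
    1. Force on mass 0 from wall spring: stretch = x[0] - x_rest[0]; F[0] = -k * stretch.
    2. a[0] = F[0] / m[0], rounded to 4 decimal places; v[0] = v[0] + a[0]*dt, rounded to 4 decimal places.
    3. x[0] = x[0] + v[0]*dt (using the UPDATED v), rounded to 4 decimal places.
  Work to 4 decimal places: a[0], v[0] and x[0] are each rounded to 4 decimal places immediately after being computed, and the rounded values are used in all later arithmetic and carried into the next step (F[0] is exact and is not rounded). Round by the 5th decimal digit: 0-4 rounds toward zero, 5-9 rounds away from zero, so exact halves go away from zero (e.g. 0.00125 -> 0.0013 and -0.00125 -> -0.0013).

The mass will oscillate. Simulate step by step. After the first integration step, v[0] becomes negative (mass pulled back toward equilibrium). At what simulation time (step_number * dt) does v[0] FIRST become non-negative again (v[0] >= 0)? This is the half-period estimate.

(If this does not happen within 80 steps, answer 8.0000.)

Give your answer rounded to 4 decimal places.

Step 0: x=[3.1000] v=[0.0000]
Step 1: x=[3.0888] v=[-0.1125]
Step 2: x=[3.0664] v=[-0.2236]
Step 3: x=[3.0332] v=[-0.3319]
Step 4: x=[2.9896] v=[-0.4361]
Step 5: x=[2.9361] v=[-0.5348]
Step 6: x=[2.8734] v=[-0.6268]
Step 7: x=[2.8023] v=[-0.7110]
Step 8: x=[2.7237] v=[-0.7863]
Step 9: x=[2.6385] v=[-0.8518]
Step 10: x=[2.5478] v=[-0.9066]
Step 11: x=[2.4528] v=[-0.9501]
Step 12: x=[2.3546] v=[-0.9817]
Step 13: x=[2.2545] v=[-1.0010]
Step 14: x=[2.1537] v=[-1.0078]
Step 15: x=[2.0535] v=[-1.0020]
Step 16: x=[1.9551] v=[-0.9837]
Step 17: x=[1.8598] v=[-0.9531]
Step 18: x=[1.7687] v=[-0.9106]
Step 19: x=[1.6830] v=[-0.8567]
Step 20: x=[1.6038] v=[-0.7921]
Step 21: x=[1.5320] v=[-0.7176]
Step 22: x=[1.4686] v=[-0.6341]
Step 23: x=[1.4143] v=[-0.5427]
Step 24: x=[1.3699] v=[-0.4445]
Step 25: x=[1.3358] v=[-0.3407]
Step 26: x=[1.3125] v=[-0.2327]
Step 27: x=[1.3003] v=[-0.1218]
Step 28: x=[1.2994] v=[-0.0093]
Step 29: x=[1.3097] v=[0.1033]
First v>=0 after going negative at step 29, time=2.9000

Answer: 2.9000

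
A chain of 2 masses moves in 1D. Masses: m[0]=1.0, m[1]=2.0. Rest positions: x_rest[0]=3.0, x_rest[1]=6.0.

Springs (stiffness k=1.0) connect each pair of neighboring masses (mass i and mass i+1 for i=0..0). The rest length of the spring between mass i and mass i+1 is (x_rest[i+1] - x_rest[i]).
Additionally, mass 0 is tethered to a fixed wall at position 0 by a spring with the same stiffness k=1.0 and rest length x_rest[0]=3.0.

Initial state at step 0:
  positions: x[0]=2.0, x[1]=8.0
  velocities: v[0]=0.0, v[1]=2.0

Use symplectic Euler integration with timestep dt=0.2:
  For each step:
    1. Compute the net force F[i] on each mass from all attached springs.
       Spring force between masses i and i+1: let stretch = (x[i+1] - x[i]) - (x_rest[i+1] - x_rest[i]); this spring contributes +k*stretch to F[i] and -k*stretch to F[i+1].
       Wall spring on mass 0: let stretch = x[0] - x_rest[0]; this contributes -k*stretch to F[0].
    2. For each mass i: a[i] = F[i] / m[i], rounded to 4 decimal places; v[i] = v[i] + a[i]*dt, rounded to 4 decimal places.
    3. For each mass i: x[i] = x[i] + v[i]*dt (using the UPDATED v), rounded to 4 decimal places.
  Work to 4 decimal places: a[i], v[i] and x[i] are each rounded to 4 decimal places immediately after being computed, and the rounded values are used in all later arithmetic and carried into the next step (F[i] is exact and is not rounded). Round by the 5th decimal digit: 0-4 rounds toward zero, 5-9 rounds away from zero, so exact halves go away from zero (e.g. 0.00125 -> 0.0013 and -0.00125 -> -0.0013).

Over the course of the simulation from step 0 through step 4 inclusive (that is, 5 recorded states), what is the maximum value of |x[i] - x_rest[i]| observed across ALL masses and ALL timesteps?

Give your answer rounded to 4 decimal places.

Step 0: x=[2.0000 8.0000] v=[0.0000 2.0000]
Step 1: x=[2.1600 8.3400] v=[0.8000 1.7000]
Step 2: x=[2.4808 8.6164] v=[1.6040 1.3820]
Step 3: x=[2.9478 8.8301] v=[2.3350 1.0684]
Step 4: x=[3.5322 8.9861] v=[2.9219 0.7802]
Max displacement = 2.9861

Answer: 2.9861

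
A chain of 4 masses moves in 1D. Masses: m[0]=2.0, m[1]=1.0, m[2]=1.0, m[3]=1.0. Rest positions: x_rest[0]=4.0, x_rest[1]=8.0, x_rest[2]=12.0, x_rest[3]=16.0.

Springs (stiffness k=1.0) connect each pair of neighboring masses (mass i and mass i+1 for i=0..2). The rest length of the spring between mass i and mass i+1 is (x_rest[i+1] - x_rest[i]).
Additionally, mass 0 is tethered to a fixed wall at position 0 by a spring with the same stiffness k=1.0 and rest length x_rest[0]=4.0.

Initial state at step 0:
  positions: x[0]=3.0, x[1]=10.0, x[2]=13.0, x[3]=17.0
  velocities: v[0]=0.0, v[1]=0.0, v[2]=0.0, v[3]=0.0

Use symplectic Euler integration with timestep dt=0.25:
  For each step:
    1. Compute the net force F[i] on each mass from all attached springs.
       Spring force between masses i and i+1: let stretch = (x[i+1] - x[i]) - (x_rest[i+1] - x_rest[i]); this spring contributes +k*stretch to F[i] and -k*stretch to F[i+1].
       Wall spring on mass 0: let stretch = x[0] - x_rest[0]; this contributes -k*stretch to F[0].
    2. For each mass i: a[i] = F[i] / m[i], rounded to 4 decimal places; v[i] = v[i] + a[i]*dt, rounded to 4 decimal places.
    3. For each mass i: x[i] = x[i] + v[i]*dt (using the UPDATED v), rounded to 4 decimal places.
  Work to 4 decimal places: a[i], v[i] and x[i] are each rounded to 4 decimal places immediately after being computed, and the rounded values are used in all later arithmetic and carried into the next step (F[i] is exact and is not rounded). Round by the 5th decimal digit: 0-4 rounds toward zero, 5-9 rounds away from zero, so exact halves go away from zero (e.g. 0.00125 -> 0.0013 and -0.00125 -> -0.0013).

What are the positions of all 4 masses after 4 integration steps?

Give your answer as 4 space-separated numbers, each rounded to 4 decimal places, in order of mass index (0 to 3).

Step 0: x=[3.0000 10.0000 13.0000 17.0000] v=[0.0000 0.0000 0.0000 0.0000]
Step 1: x=[3.1250 9.7500 13.0625 17.0000] v=[0.5000 -1.0000 0.2500 0.0000]
Step 2: x=[3.3594 9.2930 13.1641 17.0039] v=[0.9375 -1.8281 0.4063 0.0156]
Step 3: x=[3.6742 8.7071 13.2637 17.0178] v=[1.2593 -2.3437 0.3985 0.0557]
Step 4: x=[4.0315 8.0914 13.3132 17.0471] v=[1.4292 -2.4628 0.1979 0.1172]

Answer: 4.0315 8.0914 13.3132 17.0471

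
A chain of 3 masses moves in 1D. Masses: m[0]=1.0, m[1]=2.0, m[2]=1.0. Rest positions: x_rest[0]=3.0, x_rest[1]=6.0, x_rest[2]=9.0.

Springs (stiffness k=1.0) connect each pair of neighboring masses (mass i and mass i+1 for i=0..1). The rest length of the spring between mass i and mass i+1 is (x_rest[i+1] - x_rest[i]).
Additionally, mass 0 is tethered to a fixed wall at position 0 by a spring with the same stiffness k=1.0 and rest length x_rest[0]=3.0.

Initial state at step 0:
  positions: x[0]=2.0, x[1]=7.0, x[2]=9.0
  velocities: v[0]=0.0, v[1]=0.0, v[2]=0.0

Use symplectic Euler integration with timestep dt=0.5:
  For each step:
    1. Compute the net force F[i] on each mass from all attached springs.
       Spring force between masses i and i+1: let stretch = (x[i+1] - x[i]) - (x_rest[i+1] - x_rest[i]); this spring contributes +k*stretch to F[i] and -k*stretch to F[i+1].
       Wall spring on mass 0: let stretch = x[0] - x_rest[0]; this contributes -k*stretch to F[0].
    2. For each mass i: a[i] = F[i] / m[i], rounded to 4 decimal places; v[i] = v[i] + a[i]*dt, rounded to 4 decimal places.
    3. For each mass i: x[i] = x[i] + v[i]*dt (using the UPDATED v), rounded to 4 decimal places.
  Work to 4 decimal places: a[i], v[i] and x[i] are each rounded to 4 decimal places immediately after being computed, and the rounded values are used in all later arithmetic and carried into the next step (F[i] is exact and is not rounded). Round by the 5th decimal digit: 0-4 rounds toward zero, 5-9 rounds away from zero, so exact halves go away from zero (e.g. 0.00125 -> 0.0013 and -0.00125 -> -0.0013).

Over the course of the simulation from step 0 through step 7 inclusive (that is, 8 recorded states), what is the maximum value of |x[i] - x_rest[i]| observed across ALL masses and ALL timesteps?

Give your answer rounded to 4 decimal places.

Answer: 1.4454

Derivation:
Step 0: x=[2.0000 7.0000 9.0000] v=[0.0000 0.0000 0.0000]
Step 1: x=[2.7500 6.6250 9.2500] v=[1.5000 -0.7500 0.5000]
Step 2: x=[3.7813 6.0938 9.5938] v=[2.0625 -1.0625 0.6875]
Step 3: x=[4.4454 5.7110 9.8126] v=[1.3281 -0.7656 0.4375]
Step 4: x=[4.3145 5.6827 9.7560] v=[-0.2618 -0.0566 -0.1133]
Step 5: x=[3.4470 5.9926 9.4310] v=[-1.7350 0.6197 -0.6500]
Step 6: x=[2.3542 6.4141 8.9964] v=[-2.1857 0.8429 -0.8692]
Step 7: x=[1.6878 6.6509 8.6662] v=[-1.3329 0.4735 -0.6604]
Max displacement = 1.4454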